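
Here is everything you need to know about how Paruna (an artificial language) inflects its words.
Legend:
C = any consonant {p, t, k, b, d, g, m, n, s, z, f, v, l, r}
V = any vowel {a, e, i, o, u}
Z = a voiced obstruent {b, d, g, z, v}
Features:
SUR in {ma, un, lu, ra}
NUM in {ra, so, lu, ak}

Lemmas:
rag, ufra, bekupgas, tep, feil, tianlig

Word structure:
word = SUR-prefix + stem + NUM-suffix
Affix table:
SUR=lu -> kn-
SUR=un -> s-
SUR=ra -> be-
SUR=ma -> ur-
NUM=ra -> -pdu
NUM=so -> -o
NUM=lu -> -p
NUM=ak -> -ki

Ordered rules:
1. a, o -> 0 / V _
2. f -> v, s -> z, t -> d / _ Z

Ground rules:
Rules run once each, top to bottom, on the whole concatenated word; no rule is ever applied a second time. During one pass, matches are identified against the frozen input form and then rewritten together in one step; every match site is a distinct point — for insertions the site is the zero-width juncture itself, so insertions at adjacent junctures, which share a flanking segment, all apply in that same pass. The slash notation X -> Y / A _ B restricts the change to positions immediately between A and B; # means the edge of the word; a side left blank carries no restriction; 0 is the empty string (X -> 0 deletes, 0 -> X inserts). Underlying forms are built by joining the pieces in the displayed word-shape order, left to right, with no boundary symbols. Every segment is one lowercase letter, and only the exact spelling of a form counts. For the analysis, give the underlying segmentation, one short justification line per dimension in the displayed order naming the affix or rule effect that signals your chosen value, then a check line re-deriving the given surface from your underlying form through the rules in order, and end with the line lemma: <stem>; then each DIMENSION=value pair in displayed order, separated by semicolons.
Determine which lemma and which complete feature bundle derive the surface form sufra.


underlying: s-ufra-o
SUR=un - signalled by the affix s-
NUM=so - signalled by the affix -o
check: sufrao -> sufra -> sufra
lemma: ufra; SUR=un; NUM=so


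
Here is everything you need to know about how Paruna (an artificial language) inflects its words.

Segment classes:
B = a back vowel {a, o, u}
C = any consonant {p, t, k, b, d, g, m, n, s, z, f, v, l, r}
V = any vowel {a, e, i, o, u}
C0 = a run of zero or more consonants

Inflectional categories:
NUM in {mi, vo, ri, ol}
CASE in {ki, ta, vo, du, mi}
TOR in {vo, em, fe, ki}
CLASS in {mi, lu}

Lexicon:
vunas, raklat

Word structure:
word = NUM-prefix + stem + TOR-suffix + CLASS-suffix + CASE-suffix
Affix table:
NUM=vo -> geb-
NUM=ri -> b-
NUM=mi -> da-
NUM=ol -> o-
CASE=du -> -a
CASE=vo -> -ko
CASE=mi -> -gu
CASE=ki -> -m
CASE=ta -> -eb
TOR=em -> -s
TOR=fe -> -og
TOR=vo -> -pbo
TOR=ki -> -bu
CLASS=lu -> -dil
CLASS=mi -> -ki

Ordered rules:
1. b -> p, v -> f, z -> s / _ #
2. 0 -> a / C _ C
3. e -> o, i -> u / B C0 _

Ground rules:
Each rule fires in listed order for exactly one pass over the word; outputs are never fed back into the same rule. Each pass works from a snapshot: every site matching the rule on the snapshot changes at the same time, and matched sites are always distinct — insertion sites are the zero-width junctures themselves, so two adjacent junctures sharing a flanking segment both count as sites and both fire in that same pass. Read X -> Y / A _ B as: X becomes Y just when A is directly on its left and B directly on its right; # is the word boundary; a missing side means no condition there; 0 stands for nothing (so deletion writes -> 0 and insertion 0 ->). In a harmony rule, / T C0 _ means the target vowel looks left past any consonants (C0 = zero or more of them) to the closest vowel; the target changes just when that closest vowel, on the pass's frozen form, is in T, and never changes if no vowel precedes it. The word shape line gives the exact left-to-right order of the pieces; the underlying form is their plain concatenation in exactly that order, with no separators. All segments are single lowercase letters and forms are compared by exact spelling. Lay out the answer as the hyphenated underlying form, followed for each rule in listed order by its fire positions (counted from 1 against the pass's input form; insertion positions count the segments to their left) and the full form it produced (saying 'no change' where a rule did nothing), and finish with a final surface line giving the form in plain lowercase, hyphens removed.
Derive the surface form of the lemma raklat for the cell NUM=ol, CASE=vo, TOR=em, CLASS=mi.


underlying: o-raklat-s-ki-ko
1. b -> p, v -> f, z -> s / _ #: no change
2. 0 -> a / C _ C: inserts after position(s) 4, 7, 8: orakalatasakiko
3. e -> o, i -> u / B C0 _: fires at position(s) 13: orakalatasakuko
surface: orakalatasakuko


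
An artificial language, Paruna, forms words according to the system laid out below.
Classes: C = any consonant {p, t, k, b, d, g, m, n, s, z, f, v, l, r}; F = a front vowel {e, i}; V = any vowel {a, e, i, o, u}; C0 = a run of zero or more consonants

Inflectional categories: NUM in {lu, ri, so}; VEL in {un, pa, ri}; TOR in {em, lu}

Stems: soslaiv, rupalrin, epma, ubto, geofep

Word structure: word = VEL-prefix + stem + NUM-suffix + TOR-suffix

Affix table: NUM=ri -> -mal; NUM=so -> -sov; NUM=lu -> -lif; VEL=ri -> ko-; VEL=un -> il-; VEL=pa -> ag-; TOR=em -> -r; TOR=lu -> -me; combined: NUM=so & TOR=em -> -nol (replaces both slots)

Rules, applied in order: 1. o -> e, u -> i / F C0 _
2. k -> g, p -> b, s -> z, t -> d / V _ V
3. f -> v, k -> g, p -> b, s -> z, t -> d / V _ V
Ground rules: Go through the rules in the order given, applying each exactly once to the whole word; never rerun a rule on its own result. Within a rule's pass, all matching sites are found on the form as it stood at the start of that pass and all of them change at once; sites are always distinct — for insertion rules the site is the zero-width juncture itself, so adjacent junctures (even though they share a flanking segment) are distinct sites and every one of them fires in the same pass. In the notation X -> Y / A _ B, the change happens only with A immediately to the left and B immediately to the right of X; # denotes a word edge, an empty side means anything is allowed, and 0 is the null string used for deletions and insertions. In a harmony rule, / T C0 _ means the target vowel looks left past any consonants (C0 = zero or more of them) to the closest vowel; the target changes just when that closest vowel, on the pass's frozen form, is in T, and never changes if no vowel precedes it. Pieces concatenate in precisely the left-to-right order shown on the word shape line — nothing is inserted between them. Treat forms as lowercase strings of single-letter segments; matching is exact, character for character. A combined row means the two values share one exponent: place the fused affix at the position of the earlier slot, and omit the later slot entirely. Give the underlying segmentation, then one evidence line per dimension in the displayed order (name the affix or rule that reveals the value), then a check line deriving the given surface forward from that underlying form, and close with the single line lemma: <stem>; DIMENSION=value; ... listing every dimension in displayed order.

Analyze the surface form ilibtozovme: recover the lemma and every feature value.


underlying: il-ubto-sov-me
NUM=so - signalled by the affix -sov
VEL=un - signalled by the affix il-
TOR=lu - signalled by the affix -me
check: ilubtosovme -> ilibtosovme -> ilibtozovme -> ilibtozovme
lemma: ubto; NUM=so; VEL=un; TOR=lu


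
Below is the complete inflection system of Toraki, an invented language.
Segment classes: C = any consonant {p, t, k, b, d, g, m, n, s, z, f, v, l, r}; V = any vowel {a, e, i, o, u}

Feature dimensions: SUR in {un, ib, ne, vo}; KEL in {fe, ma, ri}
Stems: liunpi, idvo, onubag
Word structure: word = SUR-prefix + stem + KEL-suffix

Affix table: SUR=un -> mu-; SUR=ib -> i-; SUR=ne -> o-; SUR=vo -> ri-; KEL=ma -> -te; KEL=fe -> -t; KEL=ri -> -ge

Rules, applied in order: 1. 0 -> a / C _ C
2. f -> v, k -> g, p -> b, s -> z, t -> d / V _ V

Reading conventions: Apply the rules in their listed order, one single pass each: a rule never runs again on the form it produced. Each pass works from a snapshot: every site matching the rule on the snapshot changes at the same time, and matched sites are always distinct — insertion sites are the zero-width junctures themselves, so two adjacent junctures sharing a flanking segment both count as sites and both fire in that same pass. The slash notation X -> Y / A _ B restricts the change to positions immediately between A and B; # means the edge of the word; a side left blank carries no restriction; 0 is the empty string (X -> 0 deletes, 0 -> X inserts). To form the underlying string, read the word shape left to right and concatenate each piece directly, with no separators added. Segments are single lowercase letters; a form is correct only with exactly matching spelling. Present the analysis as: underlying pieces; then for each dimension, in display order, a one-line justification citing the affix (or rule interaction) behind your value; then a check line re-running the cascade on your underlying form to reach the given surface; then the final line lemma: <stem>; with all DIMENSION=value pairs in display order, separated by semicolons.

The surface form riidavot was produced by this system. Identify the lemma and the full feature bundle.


underlying: ri-idvo-t
SUR=vo - signalled by the affix ri-
KEL=fe - signalled by the affix -t
check: riidvot -> riidavot -> riidavot
lemma: idvo; SUR=vo; KEL=fe


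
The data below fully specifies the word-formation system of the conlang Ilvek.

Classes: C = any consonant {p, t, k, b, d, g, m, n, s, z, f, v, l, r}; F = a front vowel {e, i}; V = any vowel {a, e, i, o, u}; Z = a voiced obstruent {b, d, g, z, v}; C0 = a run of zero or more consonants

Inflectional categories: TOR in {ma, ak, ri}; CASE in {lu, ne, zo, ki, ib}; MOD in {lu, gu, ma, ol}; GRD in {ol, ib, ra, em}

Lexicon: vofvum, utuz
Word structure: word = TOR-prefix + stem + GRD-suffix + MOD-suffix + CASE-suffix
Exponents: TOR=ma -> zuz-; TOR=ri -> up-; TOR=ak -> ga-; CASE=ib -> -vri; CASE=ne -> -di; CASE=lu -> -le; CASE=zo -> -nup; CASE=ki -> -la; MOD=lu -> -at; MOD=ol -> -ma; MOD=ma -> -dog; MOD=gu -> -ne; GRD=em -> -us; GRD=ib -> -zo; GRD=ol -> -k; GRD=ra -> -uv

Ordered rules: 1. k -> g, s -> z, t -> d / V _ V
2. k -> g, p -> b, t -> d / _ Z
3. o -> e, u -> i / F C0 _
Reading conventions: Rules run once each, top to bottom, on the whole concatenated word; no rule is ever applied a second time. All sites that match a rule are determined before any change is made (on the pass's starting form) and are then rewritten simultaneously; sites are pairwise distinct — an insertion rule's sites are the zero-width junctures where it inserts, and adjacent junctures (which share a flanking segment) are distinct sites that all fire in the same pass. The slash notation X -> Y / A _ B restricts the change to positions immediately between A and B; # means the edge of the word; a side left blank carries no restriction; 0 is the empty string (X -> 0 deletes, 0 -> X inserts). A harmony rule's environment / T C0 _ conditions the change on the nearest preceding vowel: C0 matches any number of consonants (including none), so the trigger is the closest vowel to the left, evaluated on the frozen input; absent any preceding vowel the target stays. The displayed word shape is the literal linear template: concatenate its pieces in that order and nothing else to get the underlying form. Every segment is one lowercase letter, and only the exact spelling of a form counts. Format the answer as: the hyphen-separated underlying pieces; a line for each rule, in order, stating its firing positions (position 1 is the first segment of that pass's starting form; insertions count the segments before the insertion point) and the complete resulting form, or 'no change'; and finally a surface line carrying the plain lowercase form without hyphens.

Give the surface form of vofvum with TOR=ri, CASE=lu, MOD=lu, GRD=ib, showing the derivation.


underlying: up-vofvum-zo-at-le
1. k -> g, s -> z, t -> d / V _ V: no change
2. k -> g, p -> b, t -> d / _ Z: fires at position(s) 2: ubvofvumzoatle
3. o -> e, u -> i / F C0 _: no change
surface: ubvofvumzoatle


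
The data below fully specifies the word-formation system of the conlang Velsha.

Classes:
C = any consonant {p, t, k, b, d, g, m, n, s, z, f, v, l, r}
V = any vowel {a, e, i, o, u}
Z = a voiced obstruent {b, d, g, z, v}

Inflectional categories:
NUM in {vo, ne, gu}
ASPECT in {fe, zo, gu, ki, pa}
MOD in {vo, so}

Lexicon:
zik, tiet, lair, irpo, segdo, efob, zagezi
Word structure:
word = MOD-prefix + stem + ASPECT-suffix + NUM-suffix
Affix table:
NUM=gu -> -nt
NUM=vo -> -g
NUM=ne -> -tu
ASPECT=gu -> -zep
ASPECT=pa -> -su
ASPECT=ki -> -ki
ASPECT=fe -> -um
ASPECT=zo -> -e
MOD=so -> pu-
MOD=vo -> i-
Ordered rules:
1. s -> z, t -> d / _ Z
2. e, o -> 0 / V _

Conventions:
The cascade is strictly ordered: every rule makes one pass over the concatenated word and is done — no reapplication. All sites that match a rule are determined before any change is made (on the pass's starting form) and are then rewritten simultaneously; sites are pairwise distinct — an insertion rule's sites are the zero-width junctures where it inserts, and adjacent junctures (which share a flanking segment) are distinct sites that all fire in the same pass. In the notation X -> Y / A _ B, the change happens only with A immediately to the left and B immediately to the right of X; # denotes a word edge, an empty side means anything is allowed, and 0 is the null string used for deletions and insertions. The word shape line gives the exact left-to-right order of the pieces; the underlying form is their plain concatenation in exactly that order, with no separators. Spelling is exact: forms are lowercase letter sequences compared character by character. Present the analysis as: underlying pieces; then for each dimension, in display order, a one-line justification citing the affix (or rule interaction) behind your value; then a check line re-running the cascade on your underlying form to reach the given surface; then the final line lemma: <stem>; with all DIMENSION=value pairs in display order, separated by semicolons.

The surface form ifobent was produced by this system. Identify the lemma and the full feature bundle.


underlying: i-efob-e-nt
NUM=gu - signalled by the affix -nt
ASPECT=zo - signalled by the affix -e
MOD=vo - signalled by the affix i-
check: iefobent -> iefobent -> ifobent
lemma: efob; NUM=gu; ASPECT=zo; MOD=vo


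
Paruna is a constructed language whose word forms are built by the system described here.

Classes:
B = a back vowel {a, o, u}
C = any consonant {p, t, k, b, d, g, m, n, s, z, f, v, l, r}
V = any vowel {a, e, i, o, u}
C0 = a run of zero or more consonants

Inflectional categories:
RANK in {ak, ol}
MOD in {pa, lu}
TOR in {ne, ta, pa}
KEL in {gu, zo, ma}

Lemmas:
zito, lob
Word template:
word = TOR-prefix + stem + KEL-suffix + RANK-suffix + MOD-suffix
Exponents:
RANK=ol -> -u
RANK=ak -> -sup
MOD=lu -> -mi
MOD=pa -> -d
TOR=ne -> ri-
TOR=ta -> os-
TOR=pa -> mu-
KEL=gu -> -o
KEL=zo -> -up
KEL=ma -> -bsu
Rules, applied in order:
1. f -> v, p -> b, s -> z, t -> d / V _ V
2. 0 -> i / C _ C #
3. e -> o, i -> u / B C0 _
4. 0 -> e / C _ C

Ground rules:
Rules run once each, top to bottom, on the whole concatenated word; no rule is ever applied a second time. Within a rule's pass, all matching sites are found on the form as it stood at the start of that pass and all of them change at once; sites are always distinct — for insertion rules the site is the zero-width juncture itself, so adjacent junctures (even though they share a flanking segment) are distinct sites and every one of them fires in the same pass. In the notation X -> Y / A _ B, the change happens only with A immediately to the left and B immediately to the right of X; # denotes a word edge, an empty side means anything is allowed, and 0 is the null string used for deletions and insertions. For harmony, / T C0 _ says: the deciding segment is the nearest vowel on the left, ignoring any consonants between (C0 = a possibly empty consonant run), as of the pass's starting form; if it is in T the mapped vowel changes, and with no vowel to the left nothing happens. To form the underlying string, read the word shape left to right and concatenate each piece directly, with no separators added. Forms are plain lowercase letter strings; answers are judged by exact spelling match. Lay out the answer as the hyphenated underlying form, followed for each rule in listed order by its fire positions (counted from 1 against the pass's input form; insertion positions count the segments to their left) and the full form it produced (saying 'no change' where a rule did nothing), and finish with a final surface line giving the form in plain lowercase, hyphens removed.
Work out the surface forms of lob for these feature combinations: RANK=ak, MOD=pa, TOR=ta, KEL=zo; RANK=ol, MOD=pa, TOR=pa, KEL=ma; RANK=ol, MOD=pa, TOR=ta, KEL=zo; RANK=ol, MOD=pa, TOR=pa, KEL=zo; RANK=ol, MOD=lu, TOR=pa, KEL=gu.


cell RANK=ak, MOD=pa, TOR=ta, KEL=zo:
underlying: os-lob-up-sup-d
1. f -> v, p -> b, s -> z, t -> d / V _ V: no change
2. 0 -> i / C _ C #: inserts after position(s) 10: oslobupsupid
3. e -> o, i -> u / B C0 _: fires at position(s) 11: oslobupsupud
4. 0 -> e / C _ C: inserts after position(s) 2, 7: oselobupesupud
surface: oselobupesupud

cell RANK=ol, MOD=pa, TOR=pa, KEL=ma:
underlying: mu-lob-bsu-u-d
1. f -> v, p -> b, s -> z, t -> d / V _ V: no change
2. 0 -> i / C _ C #: no change
3. e -> o, i -> u / B C0 _: no change
4. 0 -> e / C _ C: inserts after position(s) 5, 6: mulobebesuud
surface: mulobebesuud

cell RANK=ol, MOD=pa, TOR=ta, KEL=zo:
underlying: os-lob-up-u-d
1. f -> v, p -> b, s -> z, t -> d / V _ V: fires at position(s) 7: oslobubud
2. 0 -> i / C _ C #: no change
3. e -> o, i -> u / B C0 _: no change
4. 0 -> e / C _ C: inserts after position(s) 2: oselobubud
surface: oselobubud

cell RANK=ol, MOD=pa, TOR=pa, KEL=zo:
underlying: mu-lob-up-u-d
1. f -> v, p -> b, s -> z, t -> d / V _ V: fires at position(s) 7: mulobubud
2. 0 -> i / C _ C #: no change
3. e -> o, i -> u / B C0 _: no change
4. 0 -> e / C _ C: no change
surface: mulobubud

cell RANK=ol, MOD=lu, TOR=pa, KEL=gu:
underlying: mu-lob-o-u-mi
1. f -> v, p -> b, s -> z, t -> d / V _ V: no change
2. 0 -> i / C _ C #: no change
3. e -> o, i -> u / B C0 _: fires at position(s) 9: muloboumu
4. 0 -> e / C _ C: no change
surface: muloboumu


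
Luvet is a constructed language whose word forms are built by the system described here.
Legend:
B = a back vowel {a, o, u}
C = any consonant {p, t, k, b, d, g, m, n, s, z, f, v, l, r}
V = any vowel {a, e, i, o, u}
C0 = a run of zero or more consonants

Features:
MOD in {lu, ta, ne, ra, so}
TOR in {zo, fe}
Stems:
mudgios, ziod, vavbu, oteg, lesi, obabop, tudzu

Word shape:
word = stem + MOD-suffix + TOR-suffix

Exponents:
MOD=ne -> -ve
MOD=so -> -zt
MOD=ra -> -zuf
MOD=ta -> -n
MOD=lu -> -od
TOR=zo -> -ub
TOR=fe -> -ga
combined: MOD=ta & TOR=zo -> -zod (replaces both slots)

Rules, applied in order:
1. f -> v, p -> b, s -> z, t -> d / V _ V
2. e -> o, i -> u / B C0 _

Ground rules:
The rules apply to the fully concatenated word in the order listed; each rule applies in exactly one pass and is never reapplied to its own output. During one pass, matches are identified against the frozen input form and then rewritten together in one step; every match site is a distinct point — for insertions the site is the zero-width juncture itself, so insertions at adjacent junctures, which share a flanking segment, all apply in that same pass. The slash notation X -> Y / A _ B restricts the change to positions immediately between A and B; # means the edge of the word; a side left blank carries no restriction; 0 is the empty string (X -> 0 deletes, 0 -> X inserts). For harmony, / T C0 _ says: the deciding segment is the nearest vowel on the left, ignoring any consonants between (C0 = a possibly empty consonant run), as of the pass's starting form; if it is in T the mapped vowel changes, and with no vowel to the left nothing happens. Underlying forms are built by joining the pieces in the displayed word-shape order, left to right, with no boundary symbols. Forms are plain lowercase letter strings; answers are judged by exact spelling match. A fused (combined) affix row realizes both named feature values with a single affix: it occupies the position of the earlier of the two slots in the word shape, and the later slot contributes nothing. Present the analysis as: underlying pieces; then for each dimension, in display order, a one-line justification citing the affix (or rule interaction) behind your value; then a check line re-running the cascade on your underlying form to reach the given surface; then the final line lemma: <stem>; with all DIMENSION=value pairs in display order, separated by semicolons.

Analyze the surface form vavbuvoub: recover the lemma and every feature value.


underlying: vavbu-ve-ub
MOD=ne - signalled by the affix -ve
TOR=zo - signalled by the affix -ub
check: vavbuveub -> vavbuveub -> vavbuvoub
lemma: vavbu; MOD=ne; TOR=zo


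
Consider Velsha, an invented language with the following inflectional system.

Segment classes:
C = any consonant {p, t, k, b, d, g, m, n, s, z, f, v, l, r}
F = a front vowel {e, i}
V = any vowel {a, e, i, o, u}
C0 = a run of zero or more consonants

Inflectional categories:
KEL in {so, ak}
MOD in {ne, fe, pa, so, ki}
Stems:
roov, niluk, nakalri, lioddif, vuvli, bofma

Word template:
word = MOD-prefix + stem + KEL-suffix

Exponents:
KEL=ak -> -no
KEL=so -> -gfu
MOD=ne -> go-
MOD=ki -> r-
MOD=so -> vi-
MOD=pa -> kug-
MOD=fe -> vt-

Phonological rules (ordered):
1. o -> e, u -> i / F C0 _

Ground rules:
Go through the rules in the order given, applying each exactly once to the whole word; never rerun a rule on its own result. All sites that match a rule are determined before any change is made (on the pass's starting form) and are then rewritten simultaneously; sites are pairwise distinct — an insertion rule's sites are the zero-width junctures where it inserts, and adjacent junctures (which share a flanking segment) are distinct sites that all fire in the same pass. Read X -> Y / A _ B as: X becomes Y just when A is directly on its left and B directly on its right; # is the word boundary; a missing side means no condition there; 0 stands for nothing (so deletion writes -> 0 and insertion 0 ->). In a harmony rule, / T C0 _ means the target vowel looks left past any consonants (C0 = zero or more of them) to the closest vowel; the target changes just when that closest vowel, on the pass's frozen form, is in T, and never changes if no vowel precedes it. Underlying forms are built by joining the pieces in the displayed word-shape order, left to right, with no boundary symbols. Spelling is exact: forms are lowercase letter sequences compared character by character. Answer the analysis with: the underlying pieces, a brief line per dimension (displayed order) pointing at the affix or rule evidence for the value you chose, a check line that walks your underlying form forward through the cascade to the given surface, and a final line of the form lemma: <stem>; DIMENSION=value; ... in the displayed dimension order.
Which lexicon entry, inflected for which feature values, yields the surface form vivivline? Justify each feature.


underlying: vi-vuvli-no
KEL=ak - signalled by the affix -no
MOD=so - signalled by the affix vi-
check: vivuvlino -> vivivline
lemma: vuvli; KEL=ak; MOD=so


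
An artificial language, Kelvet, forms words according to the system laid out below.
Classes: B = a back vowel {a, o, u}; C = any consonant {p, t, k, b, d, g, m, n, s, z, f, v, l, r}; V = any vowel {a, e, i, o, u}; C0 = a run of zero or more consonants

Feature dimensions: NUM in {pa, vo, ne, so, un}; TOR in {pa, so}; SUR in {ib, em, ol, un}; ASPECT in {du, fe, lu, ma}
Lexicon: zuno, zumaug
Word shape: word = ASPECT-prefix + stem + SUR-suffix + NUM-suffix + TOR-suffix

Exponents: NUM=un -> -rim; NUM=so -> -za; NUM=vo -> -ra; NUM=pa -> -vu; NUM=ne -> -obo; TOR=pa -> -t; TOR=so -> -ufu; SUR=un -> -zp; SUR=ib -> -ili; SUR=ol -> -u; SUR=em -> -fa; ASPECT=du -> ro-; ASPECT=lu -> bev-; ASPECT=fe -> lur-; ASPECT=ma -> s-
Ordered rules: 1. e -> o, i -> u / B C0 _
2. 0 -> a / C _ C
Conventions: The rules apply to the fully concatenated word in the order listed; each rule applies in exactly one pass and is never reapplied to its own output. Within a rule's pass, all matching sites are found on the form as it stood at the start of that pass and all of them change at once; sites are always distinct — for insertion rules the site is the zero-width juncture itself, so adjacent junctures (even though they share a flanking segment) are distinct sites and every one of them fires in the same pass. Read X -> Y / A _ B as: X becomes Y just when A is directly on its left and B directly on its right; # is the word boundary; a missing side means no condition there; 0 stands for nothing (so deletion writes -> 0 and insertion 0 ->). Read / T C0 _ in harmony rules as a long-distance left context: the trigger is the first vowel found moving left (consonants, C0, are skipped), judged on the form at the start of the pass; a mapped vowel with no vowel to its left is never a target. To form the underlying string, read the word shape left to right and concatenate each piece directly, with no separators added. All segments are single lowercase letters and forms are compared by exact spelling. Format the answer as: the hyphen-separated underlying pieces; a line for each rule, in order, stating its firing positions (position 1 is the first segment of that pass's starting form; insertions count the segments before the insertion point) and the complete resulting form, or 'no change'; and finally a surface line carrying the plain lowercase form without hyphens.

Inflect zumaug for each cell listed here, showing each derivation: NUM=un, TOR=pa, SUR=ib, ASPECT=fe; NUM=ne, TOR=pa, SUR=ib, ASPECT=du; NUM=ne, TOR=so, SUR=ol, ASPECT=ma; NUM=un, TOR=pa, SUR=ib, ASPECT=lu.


cell NUM=un, TOR=pa, SUR=ib, ASPECT=fe:
underlying: lur-zumaug-ili-rim-t
1. e -> o, i -> u / B C0 _: fires at position(s) 10: lurzumaugulirimt
2. 0 -> a / C _ C: inserts after position(s) 3, 15: lurazumaugulirimat
surface: lurazumaugulirimat

cell NUM=ne, TOR=pa, SUR=ib, ASPECT=du:
underlying: ro-zumaug-ili-obo-t
1. e -> o, i -> u / B C0 _: fires at position(s) 9: rozumauguliobot
2. 0 -> a / C _ C: no change
surface: rozumauguliobot

cell NUM=ne, TOR=so, SUR=ol, ASPECT=ma:
underlying: s-zumaug-u-obo-ufu
1. e -> o, i -> u / B C0 _: no change
2. 0 -> a / C _ C: inserts after position(s) 1: sazumauguoboufu
surface: sazumauguoboufu

cell NUM=un, TOR=pa, SUR=ib, ASPECT=lu:
underlying: bev-zumaug-ili-rim-t
1. e -> o, i -> u / B C0 _: fires at position(s) 10: bevzumaugulirimt
2. 0 -> a / C _ C: inserts after position(s) 3, 15: bevazumaugulirimat
surface: bevazumaugulirimat


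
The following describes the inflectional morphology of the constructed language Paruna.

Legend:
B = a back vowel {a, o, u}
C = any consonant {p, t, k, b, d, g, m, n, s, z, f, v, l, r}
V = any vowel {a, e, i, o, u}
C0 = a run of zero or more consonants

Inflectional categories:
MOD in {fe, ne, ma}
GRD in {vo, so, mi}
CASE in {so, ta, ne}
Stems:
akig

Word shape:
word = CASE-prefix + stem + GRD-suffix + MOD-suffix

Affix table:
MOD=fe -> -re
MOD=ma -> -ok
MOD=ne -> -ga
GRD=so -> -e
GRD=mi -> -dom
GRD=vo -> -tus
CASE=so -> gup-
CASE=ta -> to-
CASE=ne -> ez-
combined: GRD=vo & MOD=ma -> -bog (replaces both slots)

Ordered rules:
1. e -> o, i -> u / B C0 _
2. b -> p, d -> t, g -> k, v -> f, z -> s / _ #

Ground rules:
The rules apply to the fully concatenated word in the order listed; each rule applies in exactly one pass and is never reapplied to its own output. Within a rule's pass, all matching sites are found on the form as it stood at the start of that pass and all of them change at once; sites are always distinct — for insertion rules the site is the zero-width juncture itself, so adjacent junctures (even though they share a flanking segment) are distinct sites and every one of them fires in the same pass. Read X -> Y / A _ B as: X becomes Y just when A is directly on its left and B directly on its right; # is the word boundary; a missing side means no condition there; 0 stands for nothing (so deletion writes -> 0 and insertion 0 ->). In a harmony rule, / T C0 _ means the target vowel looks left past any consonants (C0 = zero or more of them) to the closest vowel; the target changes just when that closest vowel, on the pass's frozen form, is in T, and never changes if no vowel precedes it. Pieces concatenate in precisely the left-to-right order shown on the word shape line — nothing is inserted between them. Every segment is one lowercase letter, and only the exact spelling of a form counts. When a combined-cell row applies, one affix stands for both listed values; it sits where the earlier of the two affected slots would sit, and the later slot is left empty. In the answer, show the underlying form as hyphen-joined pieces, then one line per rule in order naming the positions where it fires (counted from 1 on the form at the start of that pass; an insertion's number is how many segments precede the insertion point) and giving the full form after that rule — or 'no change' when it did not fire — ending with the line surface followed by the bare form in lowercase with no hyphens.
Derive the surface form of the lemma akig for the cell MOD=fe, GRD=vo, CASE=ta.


underlying: to-akig-tus-re
1. e -> o, i -> u / B C0 _: fires at position(s) 5, 11: toakugtusro
2. b -> p, d -> t, g -> k, v -> f, z -> s / _ #: no change
surface: toakugtusro


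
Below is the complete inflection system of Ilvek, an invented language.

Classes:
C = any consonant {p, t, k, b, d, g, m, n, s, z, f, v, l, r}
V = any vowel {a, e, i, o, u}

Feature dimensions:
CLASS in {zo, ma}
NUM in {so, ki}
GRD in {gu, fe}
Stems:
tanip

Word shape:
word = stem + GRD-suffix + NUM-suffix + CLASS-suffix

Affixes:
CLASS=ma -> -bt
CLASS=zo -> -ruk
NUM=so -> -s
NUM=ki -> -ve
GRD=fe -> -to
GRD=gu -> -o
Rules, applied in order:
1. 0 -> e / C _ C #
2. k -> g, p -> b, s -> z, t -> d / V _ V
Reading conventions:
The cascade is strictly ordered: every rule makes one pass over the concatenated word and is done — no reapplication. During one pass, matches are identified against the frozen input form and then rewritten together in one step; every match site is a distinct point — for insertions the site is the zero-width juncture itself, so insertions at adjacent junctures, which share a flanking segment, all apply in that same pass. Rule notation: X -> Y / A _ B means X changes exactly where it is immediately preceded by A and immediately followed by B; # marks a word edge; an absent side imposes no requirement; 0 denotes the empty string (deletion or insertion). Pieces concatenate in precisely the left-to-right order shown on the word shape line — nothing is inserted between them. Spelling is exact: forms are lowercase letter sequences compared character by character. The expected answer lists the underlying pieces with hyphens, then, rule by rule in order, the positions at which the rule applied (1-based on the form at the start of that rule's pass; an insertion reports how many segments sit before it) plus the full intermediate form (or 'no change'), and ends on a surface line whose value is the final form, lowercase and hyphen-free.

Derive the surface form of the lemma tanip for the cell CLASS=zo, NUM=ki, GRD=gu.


underlying: tanip-o-ve-ruk
1. 0 -> e / C _ C #: no change
2. k -> g, p -> b, s -> z, t -> d / V _ V: fires at position(s) 5: taniboveruk
surface: taniboveruk


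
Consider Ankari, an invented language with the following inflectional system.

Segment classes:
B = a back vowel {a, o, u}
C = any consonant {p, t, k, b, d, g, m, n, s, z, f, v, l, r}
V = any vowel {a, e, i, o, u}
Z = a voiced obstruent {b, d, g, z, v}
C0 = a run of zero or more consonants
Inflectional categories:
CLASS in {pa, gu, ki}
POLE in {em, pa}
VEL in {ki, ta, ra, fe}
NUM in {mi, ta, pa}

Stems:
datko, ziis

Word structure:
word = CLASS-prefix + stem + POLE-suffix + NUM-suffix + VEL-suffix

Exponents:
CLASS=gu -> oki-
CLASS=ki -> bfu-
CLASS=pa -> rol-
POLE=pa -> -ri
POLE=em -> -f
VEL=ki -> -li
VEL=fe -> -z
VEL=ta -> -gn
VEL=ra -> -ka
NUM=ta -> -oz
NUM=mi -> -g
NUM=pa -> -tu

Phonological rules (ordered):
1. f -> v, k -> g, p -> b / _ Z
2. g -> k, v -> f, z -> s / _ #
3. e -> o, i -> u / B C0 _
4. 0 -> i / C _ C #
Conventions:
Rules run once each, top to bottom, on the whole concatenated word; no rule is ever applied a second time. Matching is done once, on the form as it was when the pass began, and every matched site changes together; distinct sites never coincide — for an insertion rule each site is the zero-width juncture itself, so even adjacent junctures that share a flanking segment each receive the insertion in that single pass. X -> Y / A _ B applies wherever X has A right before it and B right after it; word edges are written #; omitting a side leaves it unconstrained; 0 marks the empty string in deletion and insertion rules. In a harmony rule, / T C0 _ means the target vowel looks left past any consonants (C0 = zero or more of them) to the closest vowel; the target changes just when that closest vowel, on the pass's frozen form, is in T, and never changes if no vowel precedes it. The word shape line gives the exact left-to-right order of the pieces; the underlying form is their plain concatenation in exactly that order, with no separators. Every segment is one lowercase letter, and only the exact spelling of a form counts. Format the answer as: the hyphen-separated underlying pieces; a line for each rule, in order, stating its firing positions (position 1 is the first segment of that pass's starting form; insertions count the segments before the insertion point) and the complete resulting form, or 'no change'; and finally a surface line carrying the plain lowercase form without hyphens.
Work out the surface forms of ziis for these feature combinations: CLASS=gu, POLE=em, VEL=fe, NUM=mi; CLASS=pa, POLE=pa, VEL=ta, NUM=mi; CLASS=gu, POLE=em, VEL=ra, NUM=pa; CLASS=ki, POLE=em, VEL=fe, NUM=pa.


cell CLASS=gu, POLE=em, VEL=fe, NUM=mi:
underlying: oki-ziis-f-g-z
1. f -> v, k -> g, p -> b / _ Z: fires at position(s) 8: okiziisvgz
2. g -> k, v -> f, z -> s / _ #: fires at position(s) 10: okiziisvgs
3. e -> o, i -> u / B C0 _: fires at position(s) 3: okuziisvgs
4. 0 -> i / C _ C #: inserts after position(s) 9: okuziisvgis
surface: okuziisvgis

cell CLASS=pa, POLE=pa, VEL=ta, NUM=mi:
underlying: rol-ziis-ri-g-gn
1. f -> v, k -> g, p -> b / _ Z: no change
2. g -> k, v -> f, z -> s / _ #: no change
3. e -> o, i -> u / B C0 _: fires at position(s) 5: rolzuisriggn
4. 0 -> i / C _ C #: inserts after position(s) 11: rolzuisriggin
surface: rolzuisriggin

cell CLASS=gu, POLE=em, VEL=ra, NUM=pa:
underlying: oki-ziis-f-tu-ka
1. f -> v, k -> g, p -> b / _ Z: no change
2. g -> k, v -> f, z -> s / _ #: no change
3. e -> o, i -> u / B C0 _: fires at position(s) 3: okuziisftuka
4. 0 -> i / C _ C #: no change
surface: okuziisftuka

cell CLASS=ki, POLE=em, VEL=fe, NUM=pa:
underlying: bfu-ziis-f-tu-z
1. f -> v, k -> g, p -> b / _ Z: no change
2. g -> k, v -> f, z -> s / _ #: fires at position(s) 11: bfuziisftus
3. e -> o, i -> u / B C0 _: fires at position(s) 5: bfuzuisftus
4. 0 -> i / C _ C #: no change
surface: bfuzuisftus


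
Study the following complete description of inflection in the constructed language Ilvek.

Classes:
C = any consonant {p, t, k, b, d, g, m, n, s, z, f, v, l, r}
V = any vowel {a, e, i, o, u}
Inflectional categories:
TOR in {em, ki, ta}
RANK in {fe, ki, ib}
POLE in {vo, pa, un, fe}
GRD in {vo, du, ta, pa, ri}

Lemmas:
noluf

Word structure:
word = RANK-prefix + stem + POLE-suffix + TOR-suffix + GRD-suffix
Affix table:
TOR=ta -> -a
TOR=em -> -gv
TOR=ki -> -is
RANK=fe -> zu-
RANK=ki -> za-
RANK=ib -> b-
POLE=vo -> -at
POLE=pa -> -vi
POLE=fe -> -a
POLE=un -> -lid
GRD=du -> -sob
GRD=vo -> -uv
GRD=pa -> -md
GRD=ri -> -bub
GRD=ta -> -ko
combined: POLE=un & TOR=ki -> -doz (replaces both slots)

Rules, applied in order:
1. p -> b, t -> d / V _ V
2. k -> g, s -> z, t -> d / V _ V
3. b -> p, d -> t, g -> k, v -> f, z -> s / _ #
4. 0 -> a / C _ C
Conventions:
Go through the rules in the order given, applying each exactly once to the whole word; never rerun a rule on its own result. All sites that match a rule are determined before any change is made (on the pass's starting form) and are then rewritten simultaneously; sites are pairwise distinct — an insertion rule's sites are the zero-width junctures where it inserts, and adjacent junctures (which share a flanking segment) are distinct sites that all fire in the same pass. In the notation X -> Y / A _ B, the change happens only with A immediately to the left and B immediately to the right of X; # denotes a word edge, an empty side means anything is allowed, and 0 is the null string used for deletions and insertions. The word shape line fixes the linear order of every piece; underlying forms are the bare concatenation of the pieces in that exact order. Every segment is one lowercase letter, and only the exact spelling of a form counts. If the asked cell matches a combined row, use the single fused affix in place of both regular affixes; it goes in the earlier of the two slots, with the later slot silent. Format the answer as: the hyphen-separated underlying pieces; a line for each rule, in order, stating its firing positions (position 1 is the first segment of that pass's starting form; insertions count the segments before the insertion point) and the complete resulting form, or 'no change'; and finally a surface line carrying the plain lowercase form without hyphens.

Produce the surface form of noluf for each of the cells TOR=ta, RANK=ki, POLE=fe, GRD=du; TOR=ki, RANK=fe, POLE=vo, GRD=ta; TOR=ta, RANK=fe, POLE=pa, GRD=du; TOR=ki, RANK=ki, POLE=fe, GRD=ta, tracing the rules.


cell TOR=ta, RANK=ki, POLE=fe, GRD=du:
underlying: za-noluf-a-a-sob
1. p -> b, t -> d / V _ V: no change
2. k -> g, s -> z, t -> d / V _ V: fires at position(s) 10: zanolufaazob
3. b -> p, d -> t, g -> k, v -> f, z -> s / _ #: fires at position(s) 12: zanolufaazop
4. 0 -> a / C _ C: no change
surface: zanolufaazop

cell TOR=ki, RANK=fe, POLE=vo, GRD=ta:
underlying: zu-noluf-at-is-ko
1. p -> b, t -> d / V _ V: fires at position(s) 9: zunolufadisko
2. k -> g, s -> z, t -> d / V _ V: no change
3. b -> p, d -> t, g -> k, v -> f, z -> s / _ #: no change
4. 0 -> a / C _ C: inserts after position(s) 11: zunolufadisako
surface: zunolufadisako

cell TOR=ta, RANK=fe, POLE=pa, GRD=du:
underlying: zu-noluf-vi-a-sob
1. p -> b, t -> d / V _ V: no change
2. k -> g, s -> z, t -> d / V _ V: fires at position(s) 11: zunolufviazob
3. b -> p, d -> t, g -> k, v -> f, z -> s / _ #: fires at position(s) 13: zunolufviazop
4. 0 -> a / C _ C: inserts after position(s) 7: zunolufaviazop
surface: zunolufaviazop

cell TOR=ki, RANK=ki, POLE=fe, GRD=ta:
underlying: za-noluf-a-is-ko
1. p -> b, t -> d / V _ V: no change
2. k -> g, s -> z, t -> d / V _ V: no change
3. b -> p, d -> t, g -> k, v -> f, z -> s / _ #: no change
4. 0 -> a / C _ C: inserts after position(s) 10: zanolufaisako
surface: zanolufaisako


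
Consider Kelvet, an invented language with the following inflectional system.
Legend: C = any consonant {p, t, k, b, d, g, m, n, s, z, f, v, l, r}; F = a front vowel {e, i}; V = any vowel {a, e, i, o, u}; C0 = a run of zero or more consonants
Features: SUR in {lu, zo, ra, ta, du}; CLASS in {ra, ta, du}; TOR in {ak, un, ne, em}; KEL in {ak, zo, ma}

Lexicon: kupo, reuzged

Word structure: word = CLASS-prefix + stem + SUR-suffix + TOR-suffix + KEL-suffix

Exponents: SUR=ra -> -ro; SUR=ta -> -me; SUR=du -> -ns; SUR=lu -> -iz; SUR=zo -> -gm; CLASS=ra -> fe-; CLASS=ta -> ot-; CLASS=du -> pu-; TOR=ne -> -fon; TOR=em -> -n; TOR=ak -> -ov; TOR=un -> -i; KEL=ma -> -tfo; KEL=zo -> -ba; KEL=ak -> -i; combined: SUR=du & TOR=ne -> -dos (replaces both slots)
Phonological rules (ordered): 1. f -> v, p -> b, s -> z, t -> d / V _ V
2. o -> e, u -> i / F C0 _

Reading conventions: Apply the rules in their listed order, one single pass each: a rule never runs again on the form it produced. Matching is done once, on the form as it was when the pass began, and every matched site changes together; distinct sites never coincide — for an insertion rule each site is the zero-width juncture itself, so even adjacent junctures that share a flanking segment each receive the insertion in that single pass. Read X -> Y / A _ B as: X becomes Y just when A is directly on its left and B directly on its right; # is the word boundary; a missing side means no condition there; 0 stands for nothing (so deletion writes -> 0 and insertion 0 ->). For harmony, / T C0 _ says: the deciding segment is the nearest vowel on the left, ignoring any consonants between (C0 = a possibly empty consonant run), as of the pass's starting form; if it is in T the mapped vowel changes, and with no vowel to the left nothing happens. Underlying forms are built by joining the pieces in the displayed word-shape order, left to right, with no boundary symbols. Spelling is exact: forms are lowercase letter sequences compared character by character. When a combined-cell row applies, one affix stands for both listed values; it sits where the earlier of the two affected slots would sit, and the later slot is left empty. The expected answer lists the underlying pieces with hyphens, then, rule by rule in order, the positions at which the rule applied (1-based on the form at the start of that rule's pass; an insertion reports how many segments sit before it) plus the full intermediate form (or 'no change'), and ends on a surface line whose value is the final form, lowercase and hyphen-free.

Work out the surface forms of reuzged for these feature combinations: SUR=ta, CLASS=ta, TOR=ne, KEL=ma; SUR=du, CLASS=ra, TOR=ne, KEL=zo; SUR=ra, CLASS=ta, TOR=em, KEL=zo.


cell SUR=ta, CLASS=ta, TOR=ne, KEL=ma:
underlying: ot-reuzged-me-fon-tfo
1. f -> v, p -> b, s -> z, t -> d / V _ V: fires at position(s) 12: otreuzgedmevontfo
2. o -> e, u -> i / F C0 _: fires at position(s) 5, 13: otreizgedmeventfo
surface: otreizgedmeventfo

cell SUR=du, CLASS=ra, TOR=ne, KEL=zo:
underlying: fe-reuzged-dos-ba
1. f -> v, p -> b, s -> z, t -> d / V _ V: no change
2. o -> e, u -> i / F C0 _: fires at position(s) 5, 11: fereizgeddesba
surface: fereizgeddesba

cell SUR=ra, CLASS=ta, TOR=em, KEL=zo:
underlying: ot-reuzged-ro-n-ba
1. f -> v, p -> b, s -> z, t -> d / V _ V: no change
2. o -> e, u -> i / F C0 _: fires at position(s) 5, 11: otreizgedrenba
surface: otreizgedrenba
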